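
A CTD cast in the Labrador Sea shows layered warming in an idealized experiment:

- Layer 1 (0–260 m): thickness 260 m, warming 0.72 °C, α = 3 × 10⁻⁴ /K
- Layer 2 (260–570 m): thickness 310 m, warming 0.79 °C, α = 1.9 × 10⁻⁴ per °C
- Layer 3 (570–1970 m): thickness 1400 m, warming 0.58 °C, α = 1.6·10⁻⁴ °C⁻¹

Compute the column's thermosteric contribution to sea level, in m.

0–260 m: 0.72 × 3×10⁻⁴ × 260 = 0.05616 m
Layer 2: 310 × 0.79 × 1.9×10⁻⁴ = 0.046531 m
0.58 × 1400 × 1.6×10⁻⁴ = 0.12992 m
Δh = 0.05616 + 0.046531 + 0.12992 = 0.232611 m

0.23 m of thermosteric rise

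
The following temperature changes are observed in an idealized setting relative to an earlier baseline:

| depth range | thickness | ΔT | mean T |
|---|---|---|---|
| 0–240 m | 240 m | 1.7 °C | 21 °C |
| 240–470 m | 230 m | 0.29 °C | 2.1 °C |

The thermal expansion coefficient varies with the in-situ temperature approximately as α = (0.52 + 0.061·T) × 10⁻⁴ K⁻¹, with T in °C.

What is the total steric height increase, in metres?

about 0.078 m

Layer 1: α = (0.52 + 0.061×21)×10⁻⁴ = 1.801×10⁻⁴ K⁻¹
Layer 2: α = (0.52 + 0.061×2.1)×10⁻⁴ = 0.6481×10⁻⁴ K⁻¹
0–240 m: 1.801×10⁻⁴ × 240 × 1.7 = 0.0734808 m
230 × 0.29 × 0.6481×10⁻⁴ = 0.004322827 m
Δh = 0.0734808 + 0.004322827 = 0.077803627 m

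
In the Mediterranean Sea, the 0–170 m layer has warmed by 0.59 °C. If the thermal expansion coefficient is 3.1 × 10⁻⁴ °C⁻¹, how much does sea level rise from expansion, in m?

Δh = αΔT·H = 3.1×10⁻⁴ × 0.59 × 170 = 0.031093 m

about 0.031 m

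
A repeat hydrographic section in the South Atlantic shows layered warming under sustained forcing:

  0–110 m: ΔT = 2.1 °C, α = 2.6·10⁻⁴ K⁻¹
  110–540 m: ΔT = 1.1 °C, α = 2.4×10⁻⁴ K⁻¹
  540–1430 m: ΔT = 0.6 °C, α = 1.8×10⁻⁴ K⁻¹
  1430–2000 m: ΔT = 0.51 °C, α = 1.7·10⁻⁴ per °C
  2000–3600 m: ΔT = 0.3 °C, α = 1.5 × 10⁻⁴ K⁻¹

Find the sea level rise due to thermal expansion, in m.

0.391 m

2.1 × 110 × 2.6×10⁻⁴ = 0.06006 m
110–540 m: 2.4×10⁻⁴ × 430 × 1.1 = 0.11352 m
890 × 1.8×10⁻⁴ × 0.6 = 0.09612 m
1430–2000 m: 570 × 0.51 × 1.7×10⁻⁴ = 0.049419 m
Layer 5: 1.5×10⁻⁴ × 0.3 × 1600 = 0.07200 m
Δh = 0.06006 + 0.11352 + 0.09612 + 0.049419 + 0.07200 = 0.391119 m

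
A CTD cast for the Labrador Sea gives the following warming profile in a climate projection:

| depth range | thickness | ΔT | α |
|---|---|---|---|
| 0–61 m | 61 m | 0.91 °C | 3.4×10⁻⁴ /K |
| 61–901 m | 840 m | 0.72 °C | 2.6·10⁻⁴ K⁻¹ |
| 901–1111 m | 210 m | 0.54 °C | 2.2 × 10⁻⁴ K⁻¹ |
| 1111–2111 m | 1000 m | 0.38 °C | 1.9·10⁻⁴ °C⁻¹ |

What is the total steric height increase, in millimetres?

273 mm of thermosteric rise

0.91 × 61 × 3.4×10⁻⁴ = 0.0188734 m
Layer 2: 0.72 × 2.6×10⁻⁴ × 840 = 0.157248 m
901–1111 m: 0.54 × 210 × 2.2×10⁻⁴ = 0.024948 m
1.9×10⁻⁴ × 0.38 × 1000 = 0.07220 m
Δh = 0.0188734 + 0.157248 + 0.024948 + 0.07220 = 0.2732694 m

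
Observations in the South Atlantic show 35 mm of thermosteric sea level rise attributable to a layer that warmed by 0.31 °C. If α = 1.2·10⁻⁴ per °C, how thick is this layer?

about 941 m

H = Δh/(αΔT) = 0.035 / (1.2×10⁻⁴ × 0.31) ≈ 940.9 m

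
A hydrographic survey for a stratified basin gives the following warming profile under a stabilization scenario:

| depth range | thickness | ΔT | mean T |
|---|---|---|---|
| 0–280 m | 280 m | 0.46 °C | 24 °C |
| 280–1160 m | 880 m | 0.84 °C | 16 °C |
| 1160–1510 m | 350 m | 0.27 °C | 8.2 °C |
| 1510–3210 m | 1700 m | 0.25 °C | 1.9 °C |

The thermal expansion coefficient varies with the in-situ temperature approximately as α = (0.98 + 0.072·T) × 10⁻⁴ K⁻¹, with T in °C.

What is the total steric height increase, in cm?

about 25.5 cm

Layer 1: α = (0.98 + 0.072×24)×10⁻⁴ = 2.708×10⁻⁴ K⁻¹
Layer 2: α = (0.98 + 0.072×16)×10⁻⁴ = 2.132×10⁻⁴ K⁻¹
Layer 3: α = (0.98 + 0.072×8.2)×10⁻⁴ = 1.5704×10⁻⁴ K⁻¹
Layer 4: α = (0.98 + 0.072×1.9)×10⁻⁴ = 1.1168×10⁻⁴ K⁻¹
0–280 m: 0.46 × 280 × 2.708×10⁻⁴ = 0.03487904 m
280–1160 m: 880 × 2.132×10⁻⁴ × 0.84 = 0.15759744 m
1160–1510 m: 1.5704×10⁻⁴ × 0.27 × 350 = 0.01484028 m
1510–3210 m: 1.1168×10⁻⁴ × 1700 × 0.25 = 0.047464 m
Δh = 0.03487904 + 0.15759744 + 0.01484028 + 0.047464 = 0.25478076 m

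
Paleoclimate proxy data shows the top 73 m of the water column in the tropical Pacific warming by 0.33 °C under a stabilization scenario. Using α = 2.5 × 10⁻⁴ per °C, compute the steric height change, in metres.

Δh ≈ 0.00602 m

Δh = αΔT·H = 2.5×10⁻⁴ × 0.33 × 73 = 0.0060225 m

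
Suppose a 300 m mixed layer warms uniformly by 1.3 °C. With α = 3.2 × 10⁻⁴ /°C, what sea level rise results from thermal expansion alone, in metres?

Δh ≈ 0.12 m

Δh = αΔT·H = 3.2×10⁻⁴ × 1.3 × 300 = 0.12480 m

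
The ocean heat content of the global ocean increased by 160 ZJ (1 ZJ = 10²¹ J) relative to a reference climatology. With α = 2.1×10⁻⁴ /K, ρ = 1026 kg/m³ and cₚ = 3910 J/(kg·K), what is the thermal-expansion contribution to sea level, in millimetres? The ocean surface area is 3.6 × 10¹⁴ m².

Per unit area: Q = 160×10²¹ / (3.6×10¹⁴) ≈ 4.444×10⁸ J/m²
Δh = αQ/(ρcₚ) = 2.1×10⁻⁴ × 4.444×10⁸ / (1026 × 3910) ≈ 0.023263 m

Δh ≈ 23 mm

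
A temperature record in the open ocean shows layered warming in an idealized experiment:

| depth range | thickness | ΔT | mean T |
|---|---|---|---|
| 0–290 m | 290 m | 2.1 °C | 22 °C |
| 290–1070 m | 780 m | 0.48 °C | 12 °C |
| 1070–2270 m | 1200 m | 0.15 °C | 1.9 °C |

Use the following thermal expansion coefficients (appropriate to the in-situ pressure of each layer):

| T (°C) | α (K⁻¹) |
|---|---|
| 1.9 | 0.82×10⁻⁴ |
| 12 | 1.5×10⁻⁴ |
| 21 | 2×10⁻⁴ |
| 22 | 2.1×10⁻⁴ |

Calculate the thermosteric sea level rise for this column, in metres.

0.20 m

Layer 1 at 22 °C → α = 2.1×10⁻⁴ K⁻¹
Layer 2 at 12 °C → α = 1.5×10⁻⁴ K⁻¹
Layer 3 at 1.9 °C → α = 0.82×10⁻⁴ K⁻¹
Layer 1: 290 × 2.1×10⁻⁴ × 2.1 = 0.12789 m
0.48 × 1.5×10⁻⁴ × 780 = 0.05616 m
0.82×10⁻⁴ × 0.15 × 1200 = 0.01476 m
Δh = 0.12789 + 0.05616 + 0.01476 = 0.19881 m ≈ 0.20 m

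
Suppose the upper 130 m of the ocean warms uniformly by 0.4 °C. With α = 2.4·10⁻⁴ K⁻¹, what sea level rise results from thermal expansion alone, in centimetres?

Δh ≈ 1.2 cm

Δh = αΔT·H = 2.4×10⁻⁴ × 0.4 × 130 = 0.01248 m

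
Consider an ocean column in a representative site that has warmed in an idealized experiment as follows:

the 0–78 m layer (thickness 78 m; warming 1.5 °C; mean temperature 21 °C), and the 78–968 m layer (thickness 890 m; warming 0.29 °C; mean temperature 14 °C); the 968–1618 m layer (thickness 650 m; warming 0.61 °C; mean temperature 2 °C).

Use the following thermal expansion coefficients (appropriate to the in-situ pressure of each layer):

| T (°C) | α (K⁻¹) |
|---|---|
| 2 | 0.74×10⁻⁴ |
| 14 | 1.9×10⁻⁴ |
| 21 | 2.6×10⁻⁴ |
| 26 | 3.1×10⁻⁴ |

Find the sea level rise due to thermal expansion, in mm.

109 mm of thermosteric rise

Layer 1 at 21 °C → α = 2.6×10⁻⁴ K⁻¹
Layer 2 at 14 °C → α = 1.9×10⁻⁴ K⁻¹
Layer 3 at 2 °C → α = 0.74×10⁻⁴ K⁻¹
1.5 × 2.6×10⁻⁴ × 78 = 0.03042 m
78–968 m: 0.29 × 890 × 1.9×10⁻⁴ = 0.049039 m
0.74×10⁻⁴ × 0.61 × 650 = 0.029341 m
Δh = 0.03042 + 0.049039 + 0.029341 = 0.10880 m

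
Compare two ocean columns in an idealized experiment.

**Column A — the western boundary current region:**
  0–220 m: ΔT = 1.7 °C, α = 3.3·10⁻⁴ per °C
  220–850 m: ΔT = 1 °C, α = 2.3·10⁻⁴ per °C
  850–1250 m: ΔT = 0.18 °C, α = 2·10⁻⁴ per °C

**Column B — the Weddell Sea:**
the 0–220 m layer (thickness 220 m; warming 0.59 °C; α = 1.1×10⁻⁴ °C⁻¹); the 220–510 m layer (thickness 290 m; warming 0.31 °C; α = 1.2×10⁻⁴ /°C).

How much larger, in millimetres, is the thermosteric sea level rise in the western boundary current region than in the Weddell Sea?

258 mm

A 1.7 × 3.3×10⁻⁴ × 220 = 0.12342 m
A Layer 2: 2.3×10⁻⁴ × 630 × 1 = 0.14490 m
A Layer 3: 0.18 × 400 × 2×10⁻⁴ = 0.01440 m
A total: 0.28272 m
B Layer 1: 0.59 × 220 × 1.1×10⁻⁴ = 0.014278 m
B Layer 2: 1.2×10⁻⁴ × 290 × 0.31 = 0.010788 m
B total: 0.025066 m
Difference: 0.28272 − 0.025066 = 0.257654 m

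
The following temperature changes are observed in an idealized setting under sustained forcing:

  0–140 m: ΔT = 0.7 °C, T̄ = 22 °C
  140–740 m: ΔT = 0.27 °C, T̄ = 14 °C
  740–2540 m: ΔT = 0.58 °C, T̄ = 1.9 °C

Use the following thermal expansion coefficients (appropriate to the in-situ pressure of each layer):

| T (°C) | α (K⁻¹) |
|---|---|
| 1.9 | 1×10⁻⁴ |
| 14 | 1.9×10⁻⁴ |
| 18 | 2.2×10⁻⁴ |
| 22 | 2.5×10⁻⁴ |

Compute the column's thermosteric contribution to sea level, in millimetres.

160 mm of thermosteric rise

Layer 1 at 22 °C → α = 2.5×10⁻⁴ K⁻¹
Layer 2 at 14 °C → α = 1.9×10⁻⁴ K⁻¹
Layer 3 at 1.9 °C → α = 1×10⁻⁴ K⁻¹
0–140 m: 0.7 × 140 × 2.5×10⁻⁴ = 0.02450 m
Layer 2: 1.9×10⁻⁴ × 0.27 × 600 = 0.03078 m
Layer 3: 0.58 × 1×10⁻⁴ × 1800 = 0.10440 m
Δh = 0.02450 + 0.03078 + 0.10440 = 0.15968 m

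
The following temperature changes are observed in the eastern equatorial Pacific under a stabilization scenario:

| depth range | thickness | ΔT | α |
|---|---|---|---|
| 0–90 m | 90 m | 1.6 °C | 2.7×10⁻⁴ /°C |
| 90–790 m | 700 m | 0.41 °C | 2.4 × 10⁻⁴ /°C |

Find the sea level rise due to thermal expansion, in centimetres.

10.8 cm

0–90 m: 2.7×10⁻⁴ × 1.6 × 90 = 0.03888 m
2.4×10⁻⁴ × 0.41 × 700 = 0.06888 m
Δh = 0.03888 + 0.06888 = 0.10776 m ≈ 10.8 cm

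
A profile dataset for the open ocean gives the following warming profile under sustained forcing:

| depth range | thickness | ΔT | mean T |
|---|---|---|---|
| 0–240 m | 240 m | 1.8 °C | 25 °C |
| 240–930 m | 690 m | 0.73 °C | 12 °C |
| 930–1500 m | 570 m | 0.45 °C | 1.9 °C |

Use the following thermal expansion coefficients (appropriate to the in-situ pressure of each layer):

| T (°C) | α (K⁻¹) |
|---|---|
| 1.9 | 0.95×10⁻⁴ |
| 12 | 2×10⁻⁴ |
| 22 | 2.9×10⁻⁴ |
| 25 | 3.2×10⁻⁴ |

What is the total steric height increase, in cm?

Δh = 26.3 cm

Layer 1 at 25 °C → α = 3.2×10⁻⁴ K⁻¹
Layer 2 at 12 °C → α = 2×10⁻⁴ K⁻¹
Layer 3 at 1.9 °C → α = 0.95×10⁻⁴ K⁻¹
240 × 3.2×10⁻⁴ × 1.8 = 0.13824 m
240–930 m: 690 × 2×10⁻⁴ × 0.73 = 0.10074 m
570 × 0.45 × 0.95×10⁻⁴ = 0.0243675 m
Δh = 0.13824 + 0.10074 + 0.0243675 = 0.2633475 m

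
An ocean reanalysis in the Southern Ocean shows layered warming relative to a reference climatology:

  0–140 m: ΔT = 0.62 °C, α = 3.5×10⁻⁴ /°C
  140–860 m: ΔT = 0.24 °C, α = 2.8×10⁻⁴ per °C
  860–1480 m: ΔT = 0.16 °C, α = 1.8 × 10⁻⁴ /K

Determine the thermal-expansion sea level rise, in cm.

0–140 m: 140 × 3.5×10⁻⁴ × 0.62 = 0.03038 m
Layer 2: 720 × 2.8×10⁻⁴ × 0.24 = 0.048384 m
Layer 3: 620 × 1.8×10⁻⁴ × 0.16 = 0.017856 m
Δh = 0.03038 + 0.048384 + 0.017856 = 0.09662 m

Δh = 9.7 cm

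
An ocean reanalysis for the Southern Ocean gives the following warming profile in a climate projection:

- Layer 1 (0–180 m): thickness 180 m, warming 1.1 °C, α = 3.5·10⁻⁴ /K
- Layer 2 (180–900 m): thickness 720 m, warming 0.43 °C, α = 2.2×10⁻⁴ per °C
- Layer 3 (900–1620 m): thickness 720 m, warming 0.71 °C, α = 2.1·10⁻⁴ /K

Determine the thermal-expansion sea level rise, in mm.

0–180 m: 3.5×10⁻⁴ × 1.1 × 180 = 0.06930 m
180–900 m: 720 × 0.43 × 2.2×10⁻⁴ = 0.068112 m
720 × 2.1×10⁻⁴ × 0.71 = 0.107352 m
Δh = 0.06930 + 0.068112 + 0.107352 = 0.244764 m

Δh = 245 mm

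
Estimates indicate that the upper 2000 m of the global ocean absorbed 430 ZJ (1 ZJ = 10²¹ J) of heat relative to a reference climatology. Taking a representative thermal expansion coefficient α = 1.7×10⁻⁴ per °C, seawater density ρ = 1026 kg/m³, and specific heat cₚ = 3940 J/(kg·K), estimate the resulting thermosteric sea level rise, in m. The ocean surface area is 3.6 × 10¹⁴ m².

Δh = 0.050 m

Per unit area: Q = 430×10²¹ / (3.6×10¹⁴) ≈ 1.194×10⁹ J/m²
Δh = αQ/(ρcₚ) = 1.7×10⁻⁴ × 1.194×10⁹ / (1026 × 3940) ≈ 0.050212 m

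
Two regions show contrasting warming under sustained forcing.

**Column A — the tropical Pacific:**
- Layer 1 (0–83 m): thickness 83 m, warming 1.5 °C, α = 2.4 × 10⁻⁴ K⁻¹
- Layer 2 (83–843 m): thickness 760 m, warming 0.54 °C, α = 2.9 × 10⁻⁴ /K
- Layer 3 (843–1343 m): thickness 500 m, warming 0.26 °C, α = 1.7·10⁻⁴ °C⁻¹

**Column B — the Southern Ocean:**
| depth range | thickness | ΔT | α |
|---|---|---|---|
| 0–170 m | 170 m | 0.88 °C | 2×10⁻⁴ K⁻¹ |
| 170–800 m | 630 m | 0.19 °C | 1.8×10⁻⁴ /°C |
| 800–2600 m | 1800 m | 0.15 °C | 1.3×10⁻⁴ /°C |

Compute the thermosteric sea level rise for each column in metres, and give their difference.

A 2.4×10⁻⁴ × 1.5 × 83 = 0.02988 m
A 83–843 m: 760 × 2.9×10⁻⁴ × 0.54 = 0.119016 m
A 500 × 0.26 × 1.7×10⁻⁴ = 0.02210 m
A total: 0.170996 m
B Layer 1: 0.88 × 170 × 2×10⁻⁴ = 0.02992 m
B Layer 2: 630 × 0.19 × 1.8×10⁻⁴ = 0.021546 m
B 800–2600 m: 1.3×10⁻⁴ × 0.15 × 1800 = 0.03510 m
B total: 0.086566 m
Difference: 0.170996 − 0.086566 = 0.08443 m

A: 0.17 m; B: 0.087 m; difference 0.084 m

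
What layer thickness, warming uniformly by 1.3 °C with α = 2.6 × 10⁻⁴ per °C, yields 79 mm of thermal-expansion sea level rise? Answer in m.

234 m

H = Δh/(αΔT) = 0.079 / (2.6×10⁻⁴ × 1.3) ≈ 233.7 m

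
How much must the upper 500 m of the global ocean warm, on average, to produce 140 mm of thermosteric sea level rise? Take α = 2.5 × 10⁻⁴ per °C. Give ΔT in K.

ΔT = Δh/(αH) = 0.14 / (2.5×10⁻⁴ × 500) = 1.120 K

ΔT ≈ 1.12 K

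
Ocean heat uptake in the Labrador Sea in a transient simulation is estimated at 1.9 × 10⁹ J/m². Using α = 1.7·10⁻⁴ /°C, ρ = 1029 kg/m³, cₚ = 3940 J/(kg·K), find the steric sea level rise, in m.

0.080 m

Δh = αQ/(ρcₚ) = 1.7×10⁻⁴ × 1.9×10⁹ / (1029 × 3940) ≈ 0.079669 m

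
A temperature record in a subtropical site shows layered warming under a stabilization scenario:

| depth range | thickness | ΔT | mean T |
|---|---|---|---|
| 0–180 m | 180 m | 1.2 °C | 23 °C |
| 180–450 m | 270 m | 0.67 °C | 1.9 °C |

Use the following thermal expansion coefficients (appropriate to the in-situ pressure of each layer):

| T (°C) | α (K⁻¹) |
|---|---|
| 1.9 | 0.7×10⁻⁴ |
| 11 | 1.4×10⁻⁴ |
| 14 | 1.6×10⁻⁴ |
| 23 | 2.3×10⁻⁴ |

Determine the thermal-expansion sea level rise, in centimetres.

Layer 1 at 23 °C → α = 2.3×10⁻⁴ K⁻¹
Layer 2 at 1.9 °C → α = 0.7×10⁻⁴ K⁻¹
1.2 × 2.3×10⁻⁴ × 180 = 0.04968 m
180–450 m: 270 × 0.7×10⁻⁴ × 0.67 = 0.012663 m
Δh = 0.04968 + 0.012663 = 0.062343 m

Δh ≈ 6.23 cm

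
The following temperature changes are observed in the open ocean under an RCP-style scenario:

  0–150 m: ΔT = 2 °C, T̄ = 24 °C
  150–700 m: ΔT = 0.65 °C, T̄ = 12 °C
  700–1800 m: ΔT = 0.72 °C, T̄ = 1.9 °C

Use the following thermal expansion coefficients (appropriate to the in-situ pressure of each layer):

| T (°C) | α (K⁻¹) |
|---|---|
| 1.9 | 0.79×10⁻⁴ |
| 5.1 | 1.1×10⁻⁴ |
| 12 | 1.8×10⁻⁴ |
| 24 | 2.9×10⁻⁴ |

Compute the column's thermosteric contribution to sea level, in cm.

Layer 1 at 24 °C → α = 2.9×10⁻⁴ K⁻¹
Layer 2 at 12 °C → α = 1.8×10⁻⁴ K⁻¹
Layer 3 at 1.9 °C → α = 0.79×10⁻⁴ K⁻¹
150 × 2.9×10⁻⁴ × 2 = 0.08700 m
Layer 2: 1.8×10⁻⁴ × 550 × 0.65 = 0.06435 m
Layer 3: 1100 × 0.72 × 0.79×10⁻⁴ = 0.062568 m
Δh = 0.08700 + 0.06435 + 0.062568 = 0.213918 m

21.4 cm of thermosteric rise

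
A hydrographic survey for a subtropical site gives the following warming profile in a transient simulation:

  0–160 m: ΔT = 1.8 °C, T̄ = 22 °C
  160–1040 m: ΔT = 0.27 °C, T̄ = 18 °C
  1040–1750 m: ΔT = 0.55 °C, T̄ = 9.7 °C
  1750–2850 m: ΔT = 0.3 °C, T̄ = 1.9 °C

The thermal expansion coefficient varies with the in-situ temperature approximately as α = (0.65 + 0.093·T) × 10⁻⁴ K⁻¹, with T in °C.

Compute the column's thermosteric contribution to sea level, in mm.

Layer 1: α = (0.65 + 0.093×22)×10⁻⁴ = 2.696×10⁻⁴ K⁻¹
Layer 2: α = (0.65 + 0.093×18)×10⁻⁴ = 2.324×10⁻⁴ K⁻¹
Layer 3: α = (0.65 + 0.093×9.7)×10⁻⁴ = 1.5521×10⁻⁴ K⁻¹
Layer 4: α = (0.65 + 0.093×1.9)×10⁻⁴ = 0.8267×10⁻⁴ K⁻¹
Layer 1: 2.696×10⁻⁴ × 1.8 × 160 = 0.0776448 m
160–1040 m: 2.324×10⁻⁴ × 0.27 × 880 = 0.05521824 m
0.55 × 1.5521×10⁻⁴ × 710 = 0.060609505 m
1100 × 0.3 × 0.8267×10⁻⁴ = 0.0272811 m
Δh = 0.0776448 + 0.05521824 + 0.060609505 + 0.0272811 = 0.220753645 m

about 221 mm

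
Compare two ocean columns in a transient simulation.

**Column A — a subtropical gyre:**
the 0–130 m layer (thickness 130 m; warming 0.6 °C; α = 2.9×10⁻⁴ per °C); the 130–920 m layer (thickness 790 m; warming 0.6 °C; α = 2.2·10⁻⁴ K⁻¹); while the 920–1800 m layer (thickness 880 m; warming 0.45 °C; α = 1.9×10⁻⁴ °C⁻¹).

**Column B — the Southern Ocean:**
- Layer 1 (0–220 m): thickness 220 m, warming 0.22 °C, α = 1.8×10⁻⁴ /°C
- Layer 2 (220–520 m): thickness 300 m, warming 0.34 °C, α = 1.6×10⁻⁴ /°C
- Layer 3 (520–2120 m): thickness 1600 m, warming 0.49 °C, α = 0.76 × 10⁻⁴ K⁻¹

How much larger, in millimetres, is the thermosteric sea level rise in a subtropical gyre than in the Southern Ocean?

A 0–130 m: 130 × 0.6 × 2.9×10⁻⁴ = 0.02262 m
A 130–920 m: 790 × 2.2×10⁻⁴ × 0.6 = 0.10428 m
A 920–1800 m: 880 × 1.9×10⁻⁴ × 0.45 = 0.07524 m
A total: 0.20214 m
B 0–220 m: 0.22 × 1.8×10⁻⁴ × 220 = 0.008712 m
B 1.6×10⁻⁴ × 0.34 × 300 = 0.01632 m
B 520–2120 m: 0.49 × 0.76×10⁻⁴ × 1600 = 0.059584 m
B total: 0.084616 m
Difference: 0.20214 − 0.084616 = 0.117524 m

118 mm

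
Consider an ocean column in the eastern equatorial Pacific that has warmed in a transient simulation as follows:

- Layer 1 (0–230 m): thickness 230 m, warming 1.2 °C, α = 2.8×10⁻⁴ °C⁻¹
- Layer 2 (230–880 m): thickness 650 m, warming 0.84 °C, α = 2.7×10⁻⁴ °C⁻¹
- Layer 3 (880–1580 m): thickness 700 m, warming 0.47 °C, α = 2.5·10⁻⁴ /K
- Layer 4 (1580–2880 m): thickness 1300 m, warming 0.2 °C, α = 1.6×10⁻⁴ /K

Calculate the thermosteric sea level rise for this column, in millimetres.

Δh = 349 mm

0–230 m: 1.2 × 2.8×10⁻⁴ × 230 = 0.07728 m
Layer 2: 650 × 0.84 × 2.7×10⁻⁴ = 0.14742 m
880–1580 m: 0.47 × 700 × 2.5×10⁻⁴ = 0.08225 m
1300 × 1.6×10⁻⁴ × 0.2 = 0.04160 m
Δh = 0.07728 + 0.14742 + 0.08225 + 0.04160 = 0.34855 m ≈ 349 mm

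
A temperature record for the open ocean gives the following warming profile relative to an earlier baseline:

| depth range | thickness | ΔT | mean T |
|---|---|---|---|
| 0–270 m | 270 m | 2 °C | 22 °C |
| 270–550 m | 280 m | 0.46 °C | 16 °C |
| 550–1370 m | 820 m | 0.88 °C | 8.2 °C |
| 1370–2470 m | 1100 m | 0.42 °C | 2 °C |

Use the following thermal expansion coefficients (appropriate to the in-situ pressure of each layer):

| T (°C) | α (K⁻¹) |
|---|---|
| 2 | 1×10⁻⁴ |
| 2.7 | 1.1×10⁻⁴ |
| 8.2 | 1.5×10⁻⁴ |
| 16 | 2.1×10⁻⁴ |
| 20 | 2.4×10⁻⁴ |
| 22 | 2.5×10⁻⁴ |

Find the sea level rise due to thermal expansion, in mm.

316 mm of thermosteric rise

Layer 1 at 22 °C → α = 2.5×10⁻⁴ K⁻¹
Layer 2 at 16 °C → α = 2.1×10⁻⁴ K⁻¹
Layer 3 at 8.2 °C → α = 1.5×10⁻⁴ K⁻¹
Layer 4 at 2 °C → α = 1×10⁻⁴ K⁻¹
2 × 270 × 2.5×10⁻⁴ = 0.13500 m
270–550 m: 280 × 0.46 × 2.1×10⁻⁴ = 0.027048 m
820 × 0.88 × 1.5×10⁻⁴ = 0.10824 m
1370–2470 m: 1100 × 1×10⁻⁴ × 0.42 = 0.04620 m
Δh = 0.13500 + 0.027048 + 0.10824 + 0.04620 = 0.316488 m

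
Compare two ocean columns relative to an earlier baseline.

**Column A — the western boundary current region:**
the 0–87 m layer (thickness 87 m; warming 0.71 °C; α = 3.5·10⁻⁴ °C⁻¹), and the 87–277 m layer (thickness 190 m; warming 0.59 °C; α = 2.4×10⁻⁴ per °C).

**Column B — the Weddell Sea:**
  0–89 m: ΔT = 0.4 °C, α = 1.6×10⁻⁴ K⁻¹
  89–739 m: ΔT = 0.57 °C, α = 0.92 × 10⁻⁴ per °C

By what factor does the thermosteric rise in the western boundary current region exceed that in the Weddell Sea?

1.2

A 87 × 3.5×10⁻⁴ × 0.71 = 0.0216195 m
A 2.4×10⁻⁴ × 190 × 0.59 = 0.026904 m
A total: 0.0485235 m
B Layer 1: 1.6×10⁻⁴ × 89 × 0.4 = 0.005696 m
B 89–739 m: 0.57 × 650 × 0.92×10⁻⁴ = 0.034086 m
B total: 0.039782 m
Ratio: 0.0485235 / 0.039782 ≈ 1.220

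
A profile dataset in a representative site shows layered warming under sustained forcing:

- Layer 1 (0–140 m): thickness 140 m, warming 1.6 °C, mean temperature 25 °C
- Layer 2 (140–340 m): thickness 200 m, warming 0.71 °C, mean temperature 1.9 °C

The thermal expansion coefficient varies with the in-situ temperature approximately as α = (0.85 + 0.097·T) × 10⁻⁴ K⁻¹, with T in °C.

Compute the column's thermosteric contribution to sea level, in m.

Layer 1: α = (0.85 + 0.097×25)×10⁻⁴ = 3.275×10⁻⁴ K⁻¹
Layer 2: α = (0.85 + 0.097×1.9)×10⁻⁴ = 1.0343×10⁻⁴ K⁻¹
Layer 1: 140 × 3.275×10⁻⁴ × 1.6 = 0.07336 m
Layer 2: 1.0343×10⁻⁴ × 200 × 0.71 = 0.01468706 m
Δh = 0.07336 + 0.01468706 = 0.08804706 m

Δh = 0.0880 m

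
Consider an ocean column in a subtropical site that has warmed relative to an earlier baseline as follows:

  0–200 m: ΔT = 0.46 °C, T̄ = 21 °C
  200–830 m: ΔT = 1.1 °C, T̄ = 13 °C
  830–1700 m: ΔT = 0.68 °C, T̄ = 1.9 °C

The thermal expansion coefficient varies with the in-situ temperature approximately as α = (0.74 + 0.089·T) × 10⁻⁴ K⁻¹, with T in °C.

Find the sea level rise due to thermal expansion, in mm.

Layer 1: α = (0.74 + 0.089×21)×10⁻⁴ = 2.609×10⁻⁴ K⁻¹
Layer 2: α = (0.74 + 0.089×13)×10⁻⁴ = 1.897×10⁻⁴ K⁻¹
Layer 3: α = (0.74 + 0.089×1.9)×10⁻⁴ = 0.9091×10⁻⁴ K⁻¹
0.46 × 2.609×10⁻⁴ × 200 = 0.0240028 m
Layer 2: 630 × 1.1 × 1.897×10⁻⁴ = 0.1314621 m
0.68 × 0.9091×10⁻⁴ × 870 = 0.053782356 m
Δh = 0.0240028 + 0.1314621 + 0.053782356 = 0.209247256 m ≈ 209 mm

Δh ≈ 209 mm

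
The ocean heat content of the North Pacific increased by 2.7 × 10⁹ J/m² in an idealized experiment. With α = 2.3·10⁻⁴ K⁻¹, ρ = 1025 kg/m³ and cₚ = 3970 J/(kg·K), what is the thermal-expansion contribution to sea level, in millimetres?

about 153 mm

Δh = αQ/(ρcₚ) = 2.3×10⁻⁴ × 2.7×10⁹ / (1025 × 3970) ≈ 0.15261 m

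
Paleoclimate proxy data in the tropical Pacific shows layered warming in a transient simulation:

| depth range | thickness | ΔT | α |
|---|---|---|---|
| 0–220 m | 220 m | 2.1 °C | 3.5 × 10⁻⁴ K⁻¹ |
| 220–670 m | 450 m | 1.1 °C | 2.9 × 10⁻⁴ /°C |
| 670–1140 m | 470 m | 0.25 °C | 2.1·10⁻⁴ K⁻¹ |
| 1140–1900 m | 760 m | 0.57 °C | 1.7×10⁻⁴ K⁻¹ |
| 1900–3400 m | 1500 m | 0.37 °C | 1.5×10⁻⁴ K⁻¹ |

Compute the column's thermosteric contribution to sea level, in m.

Δh = 0.487 m

220 × 2.1 × 3.5×10⁻⁴ = 0.16170 m
220–670 m: 2.9×10⁻⁴ × 450 × 1.1 = 0.14355 m
670–1140 m: 470 × 2.1×10⁻⁴ × 0.25 = 0.024675 m
Layer 4: 0.57 × 1.7×10⁻⁴ × 760 = 0.073644 m
Layer 5: 1500 × 0.37 × 1.5×10⁻⁴ = 0.08325 m
Δh = 0.16170 + 0.14355 + 0.024675 + 0.073644 + 0.08325 = 0.486819 m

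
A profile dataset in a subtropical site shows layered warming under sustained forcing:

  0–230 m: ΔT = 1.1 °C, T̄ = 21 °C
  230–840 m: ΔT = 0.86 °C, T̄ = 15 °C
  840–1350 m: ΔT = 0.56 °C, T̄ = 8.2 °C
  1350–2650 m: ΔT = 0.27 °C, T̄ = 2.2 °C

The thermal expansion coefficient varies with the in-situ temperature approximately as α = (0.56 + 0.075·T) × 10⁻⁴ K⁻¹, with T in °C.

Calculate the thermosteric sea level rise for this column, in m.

Layer 1: α = (0.56 + 0.075×21)×10⁻⁴ = 2.135×10⁻⁴ K⁻¹
Layer 2: α = (0.56 + 0.075×15)×10⁻⁴ = 1.685×10⁻⁴ K⁻¹
Layer 3: α = (0.56 + 0.075×8.2)×10⁻⁴ = 1.175×10⁻⁴ K⁻¹
Layer 4: α = (0.56 + 0.075×2.2)×10⁻⁴ = 0.725×10⁻⁴ K⁻¹
Layer 1: 2.135×10⁻⁴ × 230 × 1.1 = 0.0540155 m
230–840 m: 610 × 1.685×10⁻⁴ × 0.86 = 0.0883951 m
0.56 × 510 × 1.175×10⁻⁴ = 0.033558 m
1350–2650 m: 1300 × 0.27 × 0.725×10⁻⁴ = 0.0254475 m
Δh = 0.0540155 + 0.0883951 + 0.033558 + 0.0254475 = 0.2014161 m ≈ 0.201 m

Δh = 0.201 m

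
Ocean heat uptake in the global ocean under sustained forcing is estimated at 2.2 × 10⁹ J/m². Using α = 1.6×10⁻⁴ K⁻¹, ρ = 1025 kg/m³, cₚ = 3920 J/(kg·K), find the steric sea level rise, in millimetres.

Δh ≈ 88 mm

Δh = αQ/(ρcₚ) = 1.6×10⁻⁴ × 2.2×10⁹ / (1025 × 3920) ≈ 0.087606 m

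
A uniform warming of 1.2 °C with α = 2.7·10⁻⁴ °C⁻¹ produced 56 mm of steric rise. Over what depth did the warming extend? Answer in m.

H ≈ 173 m

H = Δh/(αΔT) = 0.056 / (2.7×10⁻⁴ × 1.2) ≈ 172.8 m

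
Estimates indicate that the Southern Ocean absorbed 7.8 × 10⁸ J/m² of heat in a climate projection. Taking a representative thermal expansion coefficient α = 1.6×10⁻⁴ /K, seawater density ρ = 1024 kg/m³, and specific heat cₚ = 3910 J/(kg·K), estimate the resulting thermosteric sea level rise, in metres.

0.0312 m

Δh = αQ/(ρcₚ) = 1.6×10⁻⁴ × 7.8×10⁸ / (1024 × 3910) ≈ 0.03117 m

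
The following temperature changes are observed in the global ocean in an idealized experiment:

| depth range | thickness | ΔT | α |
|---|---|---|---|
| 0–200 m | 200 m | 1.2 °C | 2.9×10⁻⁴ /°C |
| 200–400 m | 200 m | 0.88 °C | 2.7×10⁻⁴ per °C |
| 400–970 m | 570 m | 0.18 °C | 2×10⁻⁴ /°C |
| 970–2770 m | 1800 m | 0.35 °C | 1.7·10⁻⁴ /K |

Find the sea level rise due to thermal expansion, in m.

2.9×10⁻⁴ × 200 × 1.2 = 0.06960 m
200–400 m: 0.88 × 2.7×10⁻⁴ × 200 = 0.04752 m
Layer 3: 0.18 × 570 × 2×10⁻⁴ = 0.02052 m
970–2770 m: 1800 × 1.7×10⁻⁴ × 0.35 = 0.10710 m
Δh = 0.06960 + 0.04752 + 0.02052 + 0.10710 = 0.24474 m ≈ 0.245 m

0.245 m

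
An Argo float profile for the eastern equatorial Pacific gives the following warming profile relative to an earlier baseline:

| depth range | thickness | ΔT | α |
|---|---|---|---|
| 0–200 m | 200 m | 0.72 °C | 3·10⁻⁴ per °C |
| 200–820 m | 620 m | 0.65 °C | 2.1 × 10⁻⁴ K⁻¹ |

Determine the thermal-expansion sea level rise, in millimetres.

Layer 1: 3×10⁻⁴ × 0.72 × 200 = 0.04320 m
620 × 0.65 × 2.1×10⁻⁴ = 0.08463 m
Δh = 0.04320 + 0.08463 = 0.12783 m

128 mm of thermosteric rise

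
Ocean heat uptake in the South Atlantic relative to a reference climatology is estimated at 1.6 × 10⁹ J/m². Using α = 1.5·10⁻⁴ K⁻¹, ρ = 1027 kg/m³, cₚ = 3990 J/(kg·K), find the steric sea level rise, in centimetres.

Δh = 5.9 cm

Δh = αQ/(ρcₚ) = 1.5×10⁻⁴ × 1.6×10⁹ / (1027 × 3990) ≈ 0.058569 m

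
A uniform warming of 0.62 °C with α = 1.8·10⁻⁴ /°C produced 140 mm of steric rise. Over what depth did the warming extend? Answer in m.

H = Δh/(αΔT) = 0.14 / (1.8×10⁻⁴ × 0.62) ≈ 1254 m

about 1250 m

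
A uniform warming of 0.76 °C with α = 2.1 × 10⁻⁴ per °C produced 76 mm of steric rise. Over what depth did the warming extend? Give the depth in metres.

H = Δh/(αΔT) = 0.076 / (2.1×10⁻⁴ × 0.76) ≈ 476.2 m

480 m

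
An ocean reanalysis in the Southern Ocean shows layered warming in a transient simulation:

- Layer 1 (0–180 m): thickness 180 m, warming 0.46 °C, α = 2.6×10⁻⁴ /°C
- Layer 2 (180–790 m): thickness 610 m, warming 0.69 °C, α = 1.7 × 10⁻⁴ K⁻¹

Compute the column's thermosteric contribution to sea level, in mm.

0–180 m: 0.46 × 180 × 2.6×10⁻⁴ = 0.021528 m
Layer 2: 1.7×10⁻⁴ × 610 × 0.69 = 0.071553 m
Δh = 0.021528 + 0.071553 = 0.093081 m

93.1 mm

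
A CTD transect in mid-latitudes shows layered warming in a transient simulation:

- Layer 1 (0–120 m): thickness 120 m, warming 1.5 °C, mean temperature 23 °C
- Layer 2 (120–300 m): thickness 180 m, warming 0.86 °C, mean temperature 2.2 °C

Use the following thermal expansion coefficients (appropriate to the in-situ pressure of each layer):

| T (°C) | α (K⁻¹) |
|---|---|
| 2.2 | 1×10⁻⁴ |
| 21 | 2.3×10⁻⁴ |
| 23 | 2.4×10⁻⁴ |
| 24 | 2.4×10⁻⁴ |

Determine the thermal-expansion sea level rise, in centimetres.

5.87 cm of thermosteric rise

Layer 1 at 23 °C → α = 2.4×10⁻⁴ K⁻¹
Layer 2 at 2.2 °C → α = 1×10⁻⁴ K⁻¹
2.4×10⁻⁴ × 1.5 × 120 = 0.04320 m
Layer 2: 180 × 0.86 × 1×10⁻⁴ = 0.01548 m
Δh = 0.04320 + 0.01548 = 0.05868 m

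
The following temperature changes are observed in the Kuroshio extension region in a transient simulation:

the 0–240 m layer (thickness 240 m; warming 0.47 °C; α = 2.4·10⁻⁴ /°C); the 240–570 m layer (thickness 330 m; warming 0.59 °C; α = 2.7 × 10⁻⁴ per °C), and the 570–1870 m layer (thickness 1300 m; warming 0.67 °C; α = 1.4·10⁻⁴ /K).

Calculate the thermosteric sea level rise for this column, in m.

0.202 m of thermosteric rise

2.4×10⁻⁴ × 0.47 × 240 = 0.027072 m
330 × 2.7×10⁻⁴ × 0.59 = 0.052569 m
Layer 3: 0.67 × 1300 × 1.4×10⁻⁴ = 0.12194 m
Δh = 0.027072 + 0.052569 + 0.12194 = 0.201581 m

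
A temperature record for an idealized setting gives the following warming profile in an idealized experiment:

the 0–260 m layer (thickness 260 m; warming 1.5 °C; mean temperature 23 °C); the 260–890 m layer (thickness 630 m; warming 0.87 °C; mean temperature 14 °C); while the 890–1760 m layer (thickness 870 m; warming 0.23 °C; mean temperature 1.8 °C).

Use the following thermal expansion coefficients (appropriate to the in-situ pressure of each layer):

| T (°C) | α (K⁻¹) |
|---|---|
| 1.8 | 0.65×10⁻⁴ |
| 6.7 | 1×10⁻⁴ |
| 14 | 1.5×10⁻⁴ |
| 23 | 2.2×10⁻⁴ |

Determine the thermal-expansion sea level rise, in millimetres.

Layer 1 at 23 °C → α = 2.2×10⁻⁴ K⁻¹
Layer 2 at 14 °C → α = 1.5×10⁻⁴ K⁻¹
Layer 3 at 1.8 °C → α = 0.65×10⁻⁴ K⁻¹
260 × 1.5 × 2.2×10⁻⁴ = 0.08580 m
260–890 m: 1.5×10⁻⁴ × 0.87 × 630 = 0.082215 m
870 × 0.65×10⁻⁴ × 0.23 = 0.0130065 m
Δh = 0.08580 + 0.082215 + 0.0130065 = 0.1810215 m

Δh = 181 mm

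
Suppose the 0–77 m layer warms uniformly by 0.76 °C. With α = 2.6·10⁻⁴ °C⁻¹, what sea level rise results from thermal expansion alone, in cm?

Δh = αΔT·H = 2.6×10⁻⁴ × 0.76 × 77 = 0.0152152 m

1.5 cm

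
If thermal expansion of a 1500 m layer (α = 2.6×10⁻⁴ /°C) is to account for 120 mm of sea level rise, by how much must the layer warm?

about 0.308 K

ΔT = Δh/(αH) = 0.12 / (2.6×10⁻⁴ × 1500) ≈ 0.3077 K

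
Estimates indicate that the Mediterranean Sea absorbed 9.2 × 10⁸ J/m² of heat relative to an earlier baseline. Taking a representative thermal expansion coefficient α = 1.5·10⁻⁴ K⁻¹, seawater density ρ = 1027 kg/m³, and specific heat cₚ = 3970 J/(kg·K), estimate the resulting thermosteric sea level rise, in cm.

3.38 cm

Δh = αQ/(ρcₚ) = 1.5×10⁻⁴ × 9.2×10⁸ / (1027 × 3970) ≈ 0.033847 m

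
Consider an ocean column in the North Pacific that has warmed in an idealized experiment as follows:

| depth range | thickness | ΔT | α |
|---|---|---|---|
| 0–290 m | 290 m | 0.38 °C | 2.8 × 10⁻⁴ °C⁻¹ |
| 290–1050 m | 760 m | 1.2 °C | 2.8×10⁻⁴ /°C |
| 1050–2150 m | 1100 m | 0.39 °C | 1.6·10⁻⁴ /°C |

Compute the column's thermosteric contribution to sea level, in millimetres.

about 355 mm

Layer 1: 290 × 0.38 × 2.8×10⁻⁴ = 0.030856 m
Layer 2: 1.2 × 2.8×10⁻⁴ × 760 = 0.25536 m
1050–2150 m: 1100 × 1.6×10⁻⁴ × 0.39 = 0.06864 m
Δh = 0.030856 + 0.25536 + 0.06864 = 0.354856 m ≈ 355 mm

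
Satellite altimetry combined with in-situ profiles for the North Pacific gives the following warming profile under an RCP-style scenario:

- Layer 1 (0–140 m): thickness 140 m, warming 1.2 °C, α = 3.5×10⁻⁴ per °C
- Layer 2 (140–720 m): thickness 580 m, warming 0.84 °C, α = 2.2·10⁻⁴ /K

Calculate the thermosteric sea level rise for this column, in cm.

17 cm of thermosteric rise

0–140 m: 1.2 × 140 × 3.5×10⁻⁴ = 0.05880 m
Layer 2: 2.2×10⁻⁴ × 0.84 × 580 = 0.107184 m
Δh = 0.05880 + 0.107184 = 0.165984 m ≈ 17 cm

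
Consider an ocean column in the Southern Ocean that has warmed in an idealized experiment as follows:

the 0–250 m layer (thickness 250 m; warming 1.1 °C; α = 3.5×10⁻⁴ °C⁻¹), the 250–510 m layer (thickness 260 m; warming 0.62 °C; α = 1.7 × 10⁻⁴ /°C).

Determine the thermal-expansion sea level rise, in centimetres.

about 12 cm

Layer 1: 250 × 1.1 × 3.5×10⁻⁴ = 0.09625 m
0.62 × 1.7×10⁻⁴ × 260 = 0.027404 m
Δh = 0.09625 + 0.027404 = 0.123654 m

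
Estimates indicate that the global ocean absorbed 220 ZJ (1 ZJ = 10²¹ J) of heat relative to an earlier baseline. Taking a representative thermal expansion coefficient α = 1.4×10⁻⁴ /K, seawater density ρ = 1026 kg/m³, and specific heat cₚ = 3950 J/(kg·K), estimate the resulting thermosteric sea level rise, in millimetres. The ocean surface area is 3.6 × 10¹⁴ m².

Δh = 21 mm

Per unit area: Q = 220×10²¹ / (3.6×10¹⁴) ≈ 6.111×10⁸ J/m²
Δh = αQ/(ρcₚ) = 1.4×10⁻⁴ × 6.111×10⁸ / (1026 × 3950) ≈ 0.02111 m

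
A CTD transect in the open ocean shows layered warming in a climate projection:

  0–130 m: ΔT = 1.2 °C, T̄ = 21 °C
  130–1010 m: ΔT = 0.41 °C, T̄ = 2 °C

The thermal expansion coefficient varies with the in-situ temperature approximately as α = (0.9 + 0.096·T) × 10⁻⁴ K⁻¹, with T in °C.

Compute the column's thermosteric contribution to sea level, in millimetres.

Layer 1: α = (0.9 + 0.096×21)×10⁻⁴ = 2.916×10⁻⁴ K⁻¹
Layer 2: α = (0.9 + 0.096×2)×10⁻⁴ = 1.092×10⁻⁴ K⁻¹
0–130 m: 2.916×10⁻⁴ × 1.2 × 130 = 0.0454896 m
130–1010 m: 0.41 × 880 × 1.092×10⁻⁴ = 0.03939936 m
Δh = 0.0454896 + 0.03939936 = 0.08488896 m

84.9 mm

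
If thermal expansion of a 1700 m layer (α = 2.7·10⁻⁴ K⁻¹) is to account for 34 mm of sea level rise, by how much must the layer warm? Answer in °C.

ΔT ≈ 0.0741 °C

ΔT = Δh/(αH) = 0.034 / (2.7×10⁻⁴ × 1700) ≈ 0.07407 °C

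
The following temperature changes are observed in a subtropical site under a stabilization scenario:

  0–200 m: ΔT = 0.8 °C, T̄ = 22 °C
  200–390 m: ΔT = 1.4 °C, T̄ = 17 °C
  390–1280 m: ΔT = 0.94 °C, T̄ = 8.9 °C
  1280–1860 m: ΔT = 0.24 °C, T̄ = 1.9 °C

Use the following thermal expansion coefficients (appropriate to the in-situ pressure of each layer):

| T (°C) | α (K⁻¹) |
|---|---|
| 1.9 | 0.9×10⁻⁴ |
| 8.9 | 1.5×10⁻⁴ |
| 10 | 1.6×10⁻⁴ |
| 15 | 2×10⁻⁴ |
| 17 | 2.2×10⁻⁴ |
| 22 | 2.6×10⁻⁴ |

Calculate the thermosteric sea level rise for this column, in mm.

about 238 mm

Layer 1 at 22 °C → α = 2.6×10⁻⁴ K⁻¹
Layer 2 at 17 °C → α = 2.2×10⁻⁴ K⁻¹
Layer 3 at 8.9 °C → α = 1.5×10⁻⁴ K⁻¹
Layer 4 at 1.9 °C → α = 0.9×10⁻⁴ K⁻¹
Layer 1: 2.6×10⁻⁴ × 200 × 0.8 = 0.04160 m
Layer 2: 1.4 × 190 × 2.2×10⁻⁴ = 0.05852 m
0.94 × 1.5×10⁻⁴ × 890 = 0.12549 m
Layer 4: 0.9×10⁻⁴ × 580 × 0.24 = 0.012528 m
Δh = 0.04160 + 0.05852 + 0.12549 + 0.012528 = 0.238138 m ≈ 238 mm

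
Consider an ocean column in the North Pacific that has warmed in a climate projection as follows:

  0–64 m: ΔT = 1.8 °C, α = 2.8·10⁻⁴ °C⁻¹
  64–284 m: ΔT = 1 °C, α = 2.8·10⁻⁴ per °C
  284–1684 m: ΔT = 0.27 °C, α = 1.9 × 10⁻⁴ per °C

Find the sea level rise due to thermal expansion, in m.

0.166 m

Layer 1: 2.8×10⁻⁴ × 64 × 1.8 = 0.032256 m
Layer 2: 220 × 1 × 2.8×10⁻⁴ = 0.06160 m
284–1684 m: 0.27 × 1.9×10⁻⁴ × 1400 = 0.07182 m
Δh = 0.032256 + 0.06160 + 0.07182 = 0.165676 m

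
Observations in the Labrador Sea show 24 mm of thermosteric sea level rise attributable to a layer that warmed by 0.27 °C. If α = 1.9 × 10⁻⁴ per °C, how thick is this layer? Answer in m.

H = Δh/(αΔT) = 0.024 / (1.9×10⁻⁴ × 0.27) ≈ 467.8 m

about 468 m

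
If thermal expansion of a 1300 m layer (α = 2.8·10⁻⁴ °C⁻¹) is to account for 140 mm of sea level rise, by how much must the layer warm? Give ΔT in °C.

about 0.385 °C

ΔT = Δh/(αH) = 0.14 / (2.8×10⁻⁴ × 1300) ≈ 0.3846 °C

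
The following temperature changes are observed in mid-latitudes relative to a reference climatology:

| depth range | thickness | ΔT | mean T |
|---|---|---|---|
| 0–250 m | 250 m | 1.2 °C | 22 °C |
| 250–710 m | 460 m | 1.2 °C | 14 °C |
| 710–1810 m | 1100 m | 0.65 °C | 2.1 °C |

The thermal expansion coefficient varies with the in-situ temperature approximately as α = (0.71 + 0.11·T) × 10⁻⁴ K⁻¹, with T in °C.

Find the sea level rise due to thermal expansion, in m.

Layer 1: α = (0.71 + 0.11×22)×10⁻⁴ = 3.13×10⁻⁴ K⁻¹
Layer 2: α = (0.71 + 0.11×14)×10⁻⁴ = 2.25×10⁻⁴ K⁻¹
Layer 3: α = (0.71 + 0.11×2.1)×10⁻⁴ = 0.941×10⁻⁴ K⁻¹
Layer 1: 250 × 3.13×10⁻⁴ × 1.2 = 0.09390 m
2.25×10⁻⁴ × 460 × 1.2 = 0.12420 m
710–1810 m: 1100 × 0.941×10⁻⁴ × 0.65 = 0.0672815 m
Δh = 0.09390 + 0.12420 + 0.0672815 = 0.2853815 m ≈ 0.29 m

0.29 m of thermosteric rise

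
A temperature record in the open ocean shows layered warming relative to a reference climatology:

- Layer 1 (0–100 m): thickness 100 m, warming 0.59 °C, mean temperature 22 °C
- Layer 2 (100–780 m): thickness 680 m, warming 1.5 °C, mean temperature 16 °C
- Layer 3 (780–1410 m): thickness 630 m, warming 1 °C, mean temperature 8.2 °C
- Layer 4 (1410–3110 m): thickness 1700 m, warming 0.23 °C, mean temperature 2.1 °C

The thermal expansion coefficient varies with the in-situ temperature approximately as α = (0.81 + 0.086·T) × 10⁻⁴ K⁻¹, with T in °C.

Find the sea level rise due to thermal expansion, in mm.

Layer 1: α = (0.81 + 0.086×22)×10⁻⁴ = 2.702×10⁻⁴ K⁻¹
Layer 2: α = (0.81 + 0.086×16)×10⁻⁴ = 2.186×10⁻⁴ K⁻¹
Layer 3: α = (0.81 + 0.086×8.2)×10⁻⁴ = 1.5152×10⁻⁴ K⁻¹
Layer 4: α = (0.81 + 0.086×2.1)×10⁻⁴ = 0.9906×10⁻⁴ K⁻¹
2.702×10⁻⁴ × 100 × 0.59 = 0.0159418 m
100–780 m: 1.5 × 680 × 2.186×10⁻⁴ = 0.222972 m
1 × 1.5152×10⁻⁴ × 630 = 0.0954576 m
Layer 4: 1700 × 0.23 × 0.9906×10⁻⁴ = 0.03873246 m
Δh = 0.0159418 + 0.222972 + 0.0954576 + 0.03873246 = 0.37310386 m

370 mm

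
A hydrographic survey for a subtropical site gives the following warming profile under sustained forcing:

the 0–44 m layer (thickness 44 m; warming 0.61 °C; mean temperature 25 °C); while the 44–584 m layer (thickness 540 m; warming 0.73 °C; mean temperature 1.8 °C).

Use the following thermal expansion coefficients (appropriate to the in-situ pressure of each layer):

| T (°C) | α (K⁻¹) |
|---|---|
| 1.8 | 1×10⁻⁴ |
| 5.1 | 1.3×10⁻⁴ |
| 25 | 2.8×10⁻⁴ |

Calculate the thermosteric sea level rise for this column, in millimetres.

Δh ≈ 46.9 mm

Layer 1 at 25 °C → α = 2.8×10⁻⁴ K⁻¹
Layer 2 at 1.8 °C → α = 1×10⁻⁴ K⁻¹
0–44 m: 44 × 2.8×10⁻⁴ × 0.61 = 0.0075152 m
Layer 2: 1×10⁻⁴ × 540 × 0.73 = 0.03942 m
Δh = 0.0075152 + 0.03942 = 0.0469352 m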